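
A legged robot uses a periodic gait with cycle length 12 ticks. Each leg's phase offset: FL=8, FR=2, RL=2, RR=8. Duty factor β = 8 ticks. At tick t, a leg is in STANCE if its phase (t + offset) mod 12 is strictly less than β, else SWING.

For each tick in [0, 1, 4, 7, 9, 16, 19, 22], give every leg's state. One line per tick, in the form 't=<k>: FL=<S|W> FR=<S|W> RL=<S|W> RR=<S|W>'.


t=0: phase=(8,2,2,8) vs β=8 → FL=W FR=S RL=S RR=W
t=1: phase=(9,3,3,9) vs β=8 → FL=W FR=S RL=S RR=W
t=4: phase=(0,6,6,0) vs β=8 → FL=S FR=S RL=S RR=S
t=7: phase=(3,9,9,3) vs β=8 → FL=S FR=W RL=W RR=S
t=9: phase=(5,11,11,5) vs β=8 → FL=S FR=W RL=W RR=S
t=16: phase=(0,6,6,0) vs β=8 → FL=S FR=S RL=S RR=S
t=19: phase=(3,9,9,3) vs β=8 → FL=S FR=W RL=W RR=S
t=22: phase=(6,0,0,6) vs β=8 → FL=S FR=S RL=S RR=S

t=0: FL=W FR=S RL=S RR=W
t=1: FL=W FR=S RL=S RR=W
t=4: FL=S FR=S RL=S RR=S
t=7: FL=S FR=W RL=W RR=S
t=9: FL=S FR=W RL=W RR=S
t=16: FL=S FR=S RL=S RR=S
t=19: FL=S FR=W RL=W RR=S
t=22: FL=S FR=S RL=S RR=S


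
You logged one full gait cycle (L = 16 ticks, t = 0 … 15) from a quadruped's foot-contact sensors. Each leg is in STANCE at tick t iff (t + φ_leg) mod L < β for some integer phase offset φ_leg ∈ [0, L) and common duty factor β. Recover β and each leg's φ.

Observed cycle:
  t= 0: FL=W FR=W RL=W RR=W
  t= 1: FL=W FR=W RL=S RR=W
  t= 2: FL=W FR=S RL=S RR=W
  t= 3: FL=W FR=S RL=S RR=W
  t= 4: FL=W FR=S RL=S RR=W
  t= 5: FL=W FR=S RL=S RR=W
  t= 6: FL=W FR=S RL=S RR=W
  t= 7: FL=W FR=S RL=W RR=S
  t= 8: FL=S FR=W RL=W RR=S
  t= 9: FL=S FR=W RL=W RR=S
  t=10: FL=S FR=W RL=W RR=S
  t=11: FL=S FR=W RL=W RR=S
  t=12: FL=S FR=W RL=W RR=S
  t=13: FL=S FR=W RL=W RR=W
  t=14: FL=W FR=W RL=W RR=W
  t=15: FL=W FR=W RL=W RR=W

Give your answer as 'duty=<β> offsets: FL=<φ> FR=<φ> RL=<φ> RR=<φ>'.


duty β = stance ticks per leg = 6
FL: stance ticks = 6; W→S at t=8 → φ=8
FR: stance ticks = 6; W→S at t=2 → φ=14
RL: stance ticks = 6; W→S at t=1 → φ=15
RR: stance ticks = 6; W→S at t=7 → φ=9

duty=6 offsets: FL=8 FR=14 RL=15 RR=9


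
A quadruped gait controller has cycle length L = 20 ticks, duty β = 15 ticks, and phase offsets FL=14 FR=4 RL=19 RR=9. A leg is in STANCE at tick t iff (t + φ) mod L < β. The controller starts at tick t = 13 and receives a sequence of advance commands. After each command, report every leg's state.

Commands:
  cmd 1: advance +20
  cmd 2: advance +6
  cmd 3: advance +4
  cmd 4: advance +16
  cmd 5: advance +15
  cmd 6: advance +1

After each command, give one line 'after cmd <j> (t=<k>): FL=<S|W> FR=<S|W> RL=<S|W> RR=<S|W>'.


after cmd 1 (t=33): FL=S FR=W RL=S RR=S
after cmd 2 (t=39): FL=S FR=S RL=W RR=S
after cmd 3 (t=43): FL=W FR=S RL=S RR=S
after cmd 4 (t=59): FL=S FR=S RL=W RR=S
after cmd 5 (t=74): FL=S FR=W RL=S RR=S
after cmd 6 (t=75): FL=S FR=W RL=S RR=S

start t=13: FL=S FR=W RL=S RR=S
cmd 1: advance +20 → t=33, phase=(7,17,12,2) → FL=S FR=W RL=S RR=S
cmd 2: advance +6 → t=39, phase=(13,3,18,8) → FL=S FR=S RL=W RR=S
cmd 3: advance +4 → t=43, phase=(17,7,2,12) → FL=W FR=S RL=S RR=S
cmd 4: advance +16 → t=59, phase=(13,3,18,8) → FL=S FR=S RL=W RR=S
cmd 5: advance +15 → t=74, phase=(8,18,13,3) → FL=S FR=W RL=S RR=S
cmd 6: advance +1 → t=75, phase=(9,19,14,4) → FL=S FR=W RL=S RR=S


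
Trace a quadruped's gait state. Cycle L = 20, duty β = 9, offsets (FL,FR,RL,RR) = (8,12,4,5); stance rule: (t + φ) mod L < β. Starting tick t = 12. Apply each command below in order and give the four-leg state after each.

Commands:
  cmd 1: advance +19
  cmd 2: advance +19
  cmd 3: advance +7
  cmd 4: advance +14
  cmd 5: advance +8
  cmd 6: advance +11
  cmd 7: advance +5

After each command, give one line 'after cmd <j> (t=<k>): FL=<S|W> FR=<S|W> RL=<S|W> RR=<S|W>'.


after cmd 1 (t=31): FL=W FR=S RL=W RR=W
after cmd 2 (t=50): FL=W FR=S RL=W RR=W
after cmd 3 (t=57): FL=S FR=W RL=S RR=S
after cmd 4 (t=71): FL=W FR=S RL=W RR=W
after cmd 5 (t=79): FL=S FR=W RL=S RR=S
after cmd 6 (t=90): FL=W FR=S RL=W RR=W
after cmd 7 (t=95): FL=S FR=S RL=W RR=S

start t=12: FL=S FR=S RL=W RR=W
cmd 1: advance +19 → t=31, phase=(19,3,15,16) → FL=W FR=S RL=W RR=W
cmd 2: advance +19 → t=50, phase=(18,2,14,15) → FL=W FR=S RL=W RR=W
cmd 3: advance +7 → t=57, phase=(5,9,1,2) → FL=S FR=W RL=S RR=S
cmd 4: advance +14 → t=71, phase=(19,3,15,16) → FL=W FR=S RL=W RR=W
cmd 5: advance +8 → t=79, phase=(7,11,3,4) → FL=S FR=W RL=S RR=S
cmd 6: advance +11 → t=90, phase=(18,2,14,15) → FL=W FR=S RL=W RR=W
cmd 7: advance +5 → t=95, phase=(3,7,19,0) → FL=S FR=S RL=W RR=S


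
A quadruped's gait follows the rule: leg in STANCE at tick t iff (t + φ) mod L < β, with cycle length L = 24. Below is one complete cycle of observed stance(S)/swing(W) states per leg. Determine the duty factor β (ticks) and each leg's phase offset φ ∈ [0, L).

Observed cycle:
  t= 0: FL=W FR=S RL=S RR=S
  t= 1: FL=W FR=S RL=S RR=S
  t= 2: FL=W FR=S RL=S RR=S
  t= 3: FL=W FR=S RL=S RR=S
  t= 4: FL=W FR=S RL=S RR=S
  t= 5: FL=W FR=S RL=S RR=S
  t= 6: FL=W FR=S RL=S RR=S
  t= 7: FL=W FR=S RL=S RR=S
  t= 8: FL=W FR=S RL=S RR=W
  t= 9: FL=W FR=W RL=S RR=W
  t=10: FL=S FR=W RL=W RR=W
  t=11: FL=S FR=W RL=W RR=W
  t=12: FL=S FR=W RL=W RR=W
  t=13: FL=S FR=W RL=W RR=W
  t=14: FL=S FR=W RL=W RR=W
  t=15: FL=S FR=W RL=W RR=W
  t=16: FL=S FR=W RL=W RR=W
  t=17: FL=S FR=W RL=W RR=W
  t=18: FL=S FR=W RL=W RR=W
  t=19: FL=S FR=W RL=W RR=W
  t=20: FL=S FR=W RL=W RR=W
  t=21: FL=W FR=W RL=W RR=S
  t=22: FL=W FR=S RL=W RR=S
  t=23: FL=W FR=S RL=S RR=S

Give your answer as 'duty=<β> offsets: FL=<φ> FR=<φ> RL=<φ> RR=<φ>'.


duty β = stance ticks per leg = 11
FL: stance ticks = 11; W→S at t=10 → φ=14
FR: stance ticks = 11; W→S at t=22 → φ=2
RL: stance ticks = 11; W→S at t=23 → φ=1
RR: stance ticks = 11; W→S at t=21 → φ=3

duty=11 offsets: FL=14 FR=2 RL=1 RR=3


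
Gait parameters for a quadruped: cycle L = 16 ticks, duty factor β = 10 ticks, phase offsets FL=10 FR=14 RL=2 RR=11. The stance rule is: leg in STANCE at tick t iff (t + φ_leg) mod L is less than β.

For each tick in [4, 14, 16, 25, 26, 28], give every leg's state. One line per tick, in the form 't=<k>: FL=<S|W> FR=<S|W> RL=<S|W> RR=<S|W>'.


t=4: FL=W FR=S RL=S RR=W
t=14: FL=S FR=W RL=S RR=S
t=16: FL=W FR=W RL=S RR=W
t=25: FL=S FR=S RL=W RR=S
t=26: FL=S FR=S RL=W RR=S
t=28: FL=S FR=W RL=W RR=S

t=4: phase=(14,2,6,15) vs β=10 → FL=W FR=S RL=S RR=W
t=14: phase=(8,12,0,9) vs β=10 → FL=S FR=W RL=S RR=S
t=16: phase=(10,14,2,11) vs β=10 → FL=W FR=W RL=S RR=W
t=25: phase=(3,7,11,4) vs β=10 → FL=S FR=S RL=W RR=S
t=26: phase=(4,8,12,5) vs β=10 → FL=S FR=S RL=W RR=S
t=28: phase=(6,10,14,7) vs β=10 → FL=S FR=W RL=W RR=S


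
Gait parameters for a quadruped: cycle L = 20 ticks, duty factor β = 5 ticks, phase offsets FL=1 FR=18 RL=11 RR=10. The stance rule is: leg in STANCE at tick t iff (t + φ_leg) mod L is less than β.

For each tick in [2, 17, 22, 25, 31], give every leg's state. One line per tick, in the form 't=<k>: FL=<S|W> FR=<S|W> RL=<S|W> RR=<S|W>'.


t=2: phase=(3,0,13,12) vs β=5 → FL=S FR=S RL=W RR=W
t=17: phase=(18,15,8,7) vs β=5 → FL=W FR=W RL=W RR=W
t=22: phase=(3,0,13,12) vs β=5 → FL=S FR=S RL=W RR=W
t=25: phase=(6,3,16,15) vs β=5 → FL=W FR=S RL=W RR=W
t=31: phase=(12,9,2,1) vs β=5 → FL=W FR=W RL=S RR=S

t=2: FL=S FR=S RL=W RR=W
t=17: FL=W FR=W RL=W RR=W
t=22: FL=S FR=S RL=W RR=W
t=25: FL=W FR=S RL=W RR=W
t=31: FL=W FR=W RL=S RR=S


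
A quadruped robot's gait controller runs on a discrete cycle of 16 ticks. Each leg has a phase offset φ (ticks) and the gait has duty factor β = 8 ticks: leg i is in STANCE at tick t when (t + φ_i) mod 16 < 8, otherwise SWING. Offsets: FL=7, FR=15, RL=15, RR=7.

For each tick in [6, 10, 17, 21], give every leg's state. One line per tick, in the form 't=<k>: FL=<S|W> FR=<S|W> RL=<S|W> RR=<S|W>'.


t=6: phase=(13,5,5,13) vs β=8 → FL=W FR=S RL=S RR=W
t=10: phase=(1,9,9,1) vs β=8 → FL=S FR=W RL=W RR=S
t=17: phase=(8,0,0,8) vs β=8 → FL=W FR=S RL=S RR=W
t=21: phase=(12,4,4,12) vs β=8 → FL=W FR=S RL=S RR=W

t=6: FL=W FR=S RL=S RR=W
t=10: FL=S FR=W RL=W RR=S
t=17: FL=W FR=S RL=S RR=W
t=21: FL=W FR=S RL=S RR=W


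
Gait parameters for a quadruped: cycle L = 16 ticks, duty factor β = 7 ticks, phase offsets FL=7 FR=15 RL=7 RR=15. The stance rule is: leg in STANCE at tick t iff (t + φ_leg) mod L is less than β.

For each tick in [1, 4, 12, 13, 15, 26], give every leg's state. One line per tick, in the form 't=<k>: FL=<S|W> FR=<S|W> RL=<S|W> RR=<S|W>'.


t=1: FL=W FR=S RL=W RR=S
t=4: FL=W FR=S RL=W RR=S
t=12: FL=S FR=W RL=S RR=W
t=13: FL=S FR=W RL=S RR=W
t=15: FL=S FR=W RL=S RR=W
t=26: FL=S FR=W RL=S RR=W

t=1: phase=(8,0,8,0) vs β=7 → FL=W FR=S RL=W RR=S
t=4: phase=(11,3,11,3) vs β=7 → FL=W FR=S RL=W RR=S
t=12: phase=(3,11,3,11) vs β=7 → FL=S FR=W RL=S RR=W
t=13: phase=(4,12,4,12) vs β=7 → FL=S FR=W RL=S RR=W
t=15: phase=(6,14,6,14) vs β=7 → FL=S FR=W RL=S RR=W
t=26: phase=(1,9,1,9) vs β=7 → FL=S FR=W RL=S RR=W


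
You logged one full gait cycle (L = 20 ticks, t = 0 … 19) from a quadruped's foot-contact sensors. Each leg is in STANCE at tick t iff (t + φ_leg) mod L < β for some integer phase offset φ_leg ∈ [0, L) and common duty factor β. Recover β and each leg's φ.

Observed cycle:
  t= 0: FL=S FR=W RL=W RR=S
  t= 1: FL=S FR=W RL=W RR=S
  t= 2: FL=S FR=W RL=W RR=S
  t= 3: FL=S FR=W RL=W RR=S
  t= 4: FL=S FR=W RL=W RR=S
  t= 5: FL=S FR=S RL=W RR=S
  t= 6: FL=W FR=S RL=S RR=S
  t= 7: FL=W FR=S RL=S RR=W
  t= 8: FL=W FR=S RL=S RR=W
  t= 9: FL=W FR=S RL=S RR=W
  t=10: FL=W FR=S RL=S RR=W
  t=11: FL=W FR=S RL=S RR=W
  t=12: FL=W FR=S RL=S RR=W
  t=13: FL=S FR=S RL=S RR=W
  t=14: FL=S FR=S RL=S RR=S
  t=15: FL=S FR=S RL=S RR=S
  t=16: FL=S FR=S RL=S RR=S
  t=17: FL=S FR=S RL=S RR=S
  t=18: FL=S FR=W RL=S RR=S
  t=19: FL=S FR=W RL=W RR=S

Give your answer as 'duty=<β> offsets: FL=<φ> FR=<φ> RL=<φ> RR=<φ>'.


duty β = stance ticks per leg = 13
FL: stance ticks = 13; W→S at t=13 → φ=7
FR: stance ticks = 13; W→S at t=5 → φ=15
RL: stance ticks = 13; W→S at t=6 → φ=14
RR: stance ticks = 13; W→S at t=14 → φ=6

duty=13 offsets: FL=7 FR=15 RL=14 RR=6


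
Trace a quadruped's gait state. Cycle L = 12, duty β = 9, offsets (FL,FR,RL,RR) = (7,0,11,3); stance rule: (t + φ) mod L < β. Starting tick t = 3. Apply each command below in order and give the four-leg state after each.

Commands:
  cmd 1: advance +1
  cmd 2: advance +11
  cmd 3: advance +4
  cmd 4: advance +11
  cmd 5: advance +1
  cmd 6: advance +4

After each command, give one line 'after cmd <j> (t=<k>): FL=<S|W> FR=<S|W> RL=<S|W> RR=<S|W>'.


after cmd 1 (t=4): FL=W FR=S RL=S RR=S
after cmd 2 (t=15): FL=W FR=S RL=S RR=S
after cmd 3 (t=19): FL=S FR=S RL=S RR=W
after cmd 4 (t=30): FL=S FR=S RL=S RR=W
after cmd 5 (t=31): FL=S FR=S RL=S RR=W
after cmd 6 (t=35): FL=S FR=W RL=W RR=S

start t=3: FL=W FR=S RL=S RR=S
cmd 1: advance +1 → t=4, phase=(11,4,3,7) → FL=W FR=S RL=S RR=S
cmd 2: advance +11 → t=15, phase=(10,3,2,6) → FL=W FR=S RL=S RR=S
cmd 3: advance +4 → t=19, phase=(2,7,6,10) → FL=S FR=S RL=S RR=W
cmd 4: advance +11 → t=30, phase=(1,6,5,9) → FL=S FR=S RL=S RR=W
cmd 5: advance +1 → t=31, phase=(2,7,6,10) → FL=S FR=S RL=S RR=W
cmd 6: advance +4 → t=35, phase=(6,11,10,2) → FL=S FR=W RL=W RR=S


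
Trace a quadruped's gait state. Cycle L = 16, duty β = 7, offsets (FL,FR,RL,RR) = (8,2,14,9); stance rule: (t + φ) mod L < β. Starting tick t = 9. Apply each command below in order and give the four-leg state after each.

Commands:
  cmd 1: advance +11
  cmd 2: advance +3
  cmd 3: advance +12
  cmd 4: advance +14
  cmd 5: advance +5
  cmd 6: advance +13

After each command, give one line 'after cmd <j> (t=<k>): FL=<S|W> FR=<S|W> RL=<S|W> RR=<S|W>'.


start t=9: FL=S FR=W RL=W RR=S
cmd 1: advance +11 → t=20, phase=(12,6,2,13) → FL=W FR=S RL=S RR=W
cmd 2: advance +3 → t=23, phase=(15,9,5,0) → FL=W FR=W RL=S RR=S
cmd 3: advance +12 → t=35, phase=(11,5,1,12) → FL=W FR=S RL=S RR=W
cmd 4: advance +14 → t=49, phase=(9,3,15,10) → FL=W FR=S RL=W RR=W
cmd 5: advance +5 → t=54, phase=(14,8,4,15) → FL=W FR=W RL=S RR=W
cmd 6: advance +13 → t=67, phase=(11,5,1,12) → FL=W FR=S RL=S RR=W

after cmd 1 (t=20): FL=W FR=S RL=S RR=W
after cmd 2 (t=23): FL=W FR=W RL=S RR=S
after cmd 3 (t=35): FL=W FR=S RL=S RR=W
after cmd 4 (t=49): FL=W FR=S RL=W RR=W
after cmd 5 (t=54): FL=W FR=W RL=S RR=W
after cmd 6 (t=67): FL=W FR=S RL=S RR=W


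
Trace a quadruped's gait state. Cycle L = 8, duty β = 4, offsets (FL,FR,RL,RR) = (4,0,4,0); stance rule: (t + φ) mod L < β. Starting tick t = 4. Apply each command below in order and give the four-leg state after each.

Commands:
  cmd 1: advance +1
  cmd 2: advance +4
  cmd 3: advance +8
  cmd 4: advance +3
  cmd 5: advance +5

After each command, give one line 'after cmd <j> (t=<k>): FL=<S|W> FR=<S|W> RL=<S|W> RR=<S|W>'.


start t=4: FL=S FR=W RL=S RR=W
cmd 1: advance +1 → t=5, phase=(1,5,1,5) → FL=S FR=W RL=S RR=W
cmd 2: advance +4 → t=9, phase=(5,1,5,1) → FL=W FR=S RL=W RR=S
cmd 3: advance +8 → t=17, phase=(5,1,5,1) → FL=W FR=S RL=W RR=S
cmd 4: advance +3 → t=20, phase=(0,4,0,4) → FL=S FR=W RL=S RR=W
cmd 5: advance +5 → t=25, phase=(5,1,5,1) → FL=W FR=S RL=W RR=S

after cmd 1 (t=5): FL=S FR=W RL=S RR=W
after cmd 2 (t=9): FL=W FR=S RL=W RR=S
after cmd 3 (t=17): FL=W FR=S RL=W RR=S
after cmd 4 (t=20): FL=S FR=W RL=S RR=W
after cmd 5 (t=25): FL=W FR=S RL=W RR=S


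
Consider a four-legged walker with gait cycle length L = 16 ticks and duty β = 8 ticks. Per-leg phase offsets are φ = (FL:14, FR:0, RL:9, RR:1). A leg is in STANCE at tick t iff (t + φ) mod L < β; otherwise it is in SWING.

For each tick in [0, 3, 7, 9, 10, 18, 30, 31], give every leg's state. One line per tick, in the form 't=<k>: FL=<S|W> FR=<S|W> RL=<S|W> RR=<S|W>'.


t=0: FL=W FR=S RL=W RR=S
t=3: FL=S FR=S RL=W RR=S
t=7: FL=S FR=S RL=S RR=W
t=9: FL=S FR=W RL=S RR=W
t=10: FL=W FR=W RL=S RR=W
t=18: FL=S FR=S RL=W RR=S
t=30: FL=W FR=W RL=S RR=W
t=31: FL=W FR=W RL=W RR=S

t=0: phase=(14,0,9,1) vs β=8 → FL=W FR=S RL=W RR=S
t=3: phase=(1,3,12,4) vs β=8 → FL=S FR=S RL=W RR=S
t=7: phase=(5,7,0,8) vs β=8 → FL=S FR=S RL=S RR=W
t=9: phase=(7,9,2,10) vs β=8 → FL=S FR=W RL=S RR=W
t=10: phase=(8,10,3,11) vs β=8 → FL=W FR=W RL=S RR=W
t=18: phase=(0,2,11,3) vs β=8 → FL=S FR=S RL=W RR=S
t=30: phase=(12,14,7,15) vs β=8 → FL=W FR=W RL=S RR=W
t=31: phase=(13,15,8,0) vs β=8 → FL=W FR=W RL=W RR=S


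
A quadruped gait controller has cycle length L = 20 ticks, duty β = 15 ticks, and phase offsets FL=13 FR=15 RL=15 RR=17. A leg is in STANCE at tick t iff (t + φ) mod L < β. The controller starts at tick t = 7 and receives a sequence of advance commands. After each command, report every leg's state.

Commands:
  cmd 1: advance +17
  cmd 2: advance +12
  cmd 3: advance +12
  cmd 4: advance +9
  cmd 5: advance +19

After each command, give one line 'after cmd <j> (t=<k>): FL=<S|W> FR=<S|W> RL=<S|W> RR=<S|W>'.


after cmd 1 (t=24): FL=W FR=W RL=W RR=S
after cmd 2 (t=36): FL=S FR=S RL=S RR=S
after cmd 3 (t=48): FL=S FR=S RL=S RR=S
after cmd 4 (t=57): FL=S FR=S RL=S RR=S
after cmd 5 (t=76): FL=S FR=S RL=S RR=S

start t=7: FL=S FR=S RL=S RR=S
cmd 1: advance +17 → t=24, phase=(17,19,19,1) → FL=W FR=W RL=W RR=S
cmd 2: advance +12 → t=36, phase=(9,11,11,13) → FL=S FR=S RL=S RR=S
cmd 3: advance +12 → t=48, phase=(1,3,3,5) → FL=S FR=S RL=S RR=S
cmd 4: advance +9 → t=57, phase=(10,12,12,14) → FL=S FR=S RL=S RR=S
cmd 5: advance +19 → t=76, phase=(9,11,11,13) → FL=S FR=S RL=S RR=S


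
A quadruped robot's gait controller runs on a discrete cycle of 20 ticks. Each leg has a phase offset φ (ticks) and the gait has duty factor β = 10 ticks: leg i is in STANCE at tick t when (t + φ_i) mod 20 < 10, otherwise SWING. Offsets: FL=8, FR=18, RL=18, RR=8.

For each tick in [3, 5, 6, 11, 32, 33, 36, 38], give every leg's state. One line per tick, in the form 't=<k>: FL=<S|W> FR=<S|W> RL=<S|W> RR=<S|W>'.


t=3: FL=W FR=S RL=S RR=W
t=5: FL=W FR=S RL=S RR=W
t=6: FL=W FR=S RL=S RR=W
t=11: FL=W FR=S RL=S RR=W
t=32: FL=S FR=W RL=W RR=S
t=33: FL=S FR=W RL=W RR=S
t=36: FL=S FR=W RL=W RR=S
t=38: FL=S FR=W RL=W RR=S

t=3: phase=(11,1,1,11) vs β=10 → FL=W FR=S RL=S RR=W
t=5: phase=(13,3,3,13) vs β=10 → FL=W FR=S RL=S RR=W
t=6: phase=(14,4,4,14) vs β=10 → FL=W FR=S RL=S RR=W
t=11: phase=(19,9,9,19) vs β=10 → FL=W FR=S RL=S RR=W
t=32: phase=(0,10,10,0) vs β=10 → FL=S FR=W RL=W RR=S
t=33: phase=(1,11,11,1) vs β=10 → FL=S FR=W RL=W RR=S
t=36: phase=(4,14,14,4) vs β=10 → FL=S FR=W RL=W RR=S
t=38: phase=(6,16,16,6) vs β=10 → FL=S FR=W RL=W RR=S


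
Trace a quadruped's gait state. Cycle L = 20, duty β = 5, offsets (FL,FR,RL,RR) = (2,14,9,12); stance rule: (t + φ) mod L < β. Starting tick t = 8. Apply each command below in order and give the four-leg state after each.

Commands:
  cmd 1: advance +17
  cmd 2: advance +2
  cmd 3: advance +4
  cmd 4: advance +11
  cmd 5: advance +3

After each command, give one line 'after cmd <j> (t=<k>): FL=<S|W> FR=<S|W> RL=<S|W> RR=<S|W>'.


start t=8: FL=W FR=S RL=W RR=S
cmd 1: advance +17 → t=25, phase=(7,19,14,17) → FL=W FR=W RL=W RR=W
cmd 2: advance +2 → t=27, phase=(9,1,16,19) → FL=W FR=S RL=W RR=W
cmd 3: advance +4 → t=31, phase=(13,5,0,3) → FL=W FR=W RL=S RR=S
cmd 4: advance +11 → t=42, phase=(4,16,11,14) → FL=S FR=W RL=W RR=W
cmd 5: advance +3 → t=45, phase=(7,19,14,17) → FL=W FR=W RL=W RR=W

after cmd 1 (t=25): FL=W FR=W RL=W RR=W
after cmd 2 (t=27): FL=W FR=S RL=W RR=W
after cmd 3 (t=31): FL=W FR=W RL=S RR=S
after cmd 4 (t=42): FL=S FR=W RL=W RR=W
after cmd 5 (t=45): FL=W FR=W RL=W RR=W


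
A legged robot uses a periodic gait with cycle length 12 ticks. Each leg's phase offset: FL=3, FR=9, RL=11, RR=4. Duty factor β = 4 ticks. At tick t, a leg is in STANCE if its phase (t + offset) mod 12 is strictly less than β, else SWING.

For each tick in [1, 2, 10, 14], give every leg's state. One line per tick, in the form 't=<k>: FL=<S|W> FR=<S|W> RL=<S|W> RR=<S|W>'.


t=1: FL=W FR=W RL=S RR=W
t=2: FL=W FR=W RL=S RR=W
t=10: FL=S FR=W RL=W RR=S
t=14: FL=W FR=W RL=S RR=W

t=1: phase=(4,10,0,5) vs β=4 → FL=W FR=W RL=S RR=W
t=2: phase=(5,11,1,6) vs β=4 → FL=W FR=W RL=S RR=W
t=10: phase=(1,7,9,2) vs β=4 → FL=S FR=W RL=W RR=S
t=14: phase=(5,11,1,6) vs β=4 → FL=W FR=W RL=S RR=W


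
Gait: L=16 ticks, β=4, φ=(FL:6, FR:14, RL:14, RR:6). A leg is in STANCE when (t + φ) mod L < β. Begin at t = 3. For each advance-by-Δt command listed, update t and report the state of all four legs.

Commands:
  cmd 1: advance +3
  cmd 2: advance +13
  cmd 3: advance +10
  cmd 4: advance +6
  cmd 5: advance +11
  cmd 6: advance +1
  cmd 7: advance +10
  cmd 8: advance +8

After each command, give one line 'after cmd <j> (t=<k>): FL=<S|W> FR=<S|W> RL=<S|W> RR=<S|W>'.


after cmd 1 (t=6): FL=W FR=W RL=W RR=W
after cmd 2 (t=19): FL=W FR=S RL=S RR=W
after cmd 3 (t=29): FL=S FR=W RL=W RR=S
after cmd 4 (t=35): FL=W FR=S RL=S RR=W
after cmd 5 (t=46): FL=W FR=W RL=W RR=W
after cmd 6 (t=47): FL=W FR=W RL=W RR=W
after cmd 7 (t=57): FL=W FR=W RL=W RR=W
after cmd 8 (t=65): FL=W FR=W RL=W RR=W

start t=3: FL=W FR=S RL=S RR=W
cmd 1: advance +3 → t=6, phase=(12,4,4,12) → FL=W FR=W RL=W RR=W
cmd 2: advance +13 → t=19, phase=(9,1,1,9) → FL=W FR=S RL=S RR=W
cmd 3: advance +10 → t=29, phase=(3,11,11,3) → FL=S FR=W RL=W RR=S
cmd 4: advance +6 → t=35, phase=(9,1,1,9) → FL=W FR=S RL=S RR=W
cmd 5: advance +11 → t=46, phase=(4,12,12,4) → FL=W FR=W RL=W RR=W
cmd 6: advance +1 → t=47, phase=(5,13,13,5) → FL=W FR=W RL=W RR=W
cmd 7: advance +10 → t=57, phase=(15,7,7,15) → FL=W FR=W RL=W RR=W
cmd 8: advance +8 → t=65, phase=(7,15,15,7) → FL=W FR=W RL=W RR=W


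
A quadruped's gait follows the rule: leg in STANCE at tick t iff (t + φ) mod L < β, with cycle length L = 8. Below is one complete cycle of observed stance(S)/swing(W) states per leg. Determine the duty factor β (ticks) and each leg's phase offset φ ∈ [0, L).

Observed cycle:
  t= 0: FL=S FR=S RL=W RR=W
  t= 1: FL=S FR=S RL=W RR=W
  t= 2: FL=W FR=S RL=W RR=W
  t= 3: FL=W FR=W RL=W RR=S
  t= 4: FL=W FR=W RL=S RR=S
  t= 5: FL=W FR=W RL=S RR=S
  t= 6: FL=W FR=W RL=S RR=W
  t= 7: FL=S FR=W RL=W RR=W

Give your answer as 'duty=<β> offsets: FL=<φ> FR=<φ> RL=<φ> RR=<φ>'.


duty=3 offsets: FL=1 FR=0 RL=4 RR=5

duty β = stance ticks per leg = 3
FL: stance ticks = 3; W→S at t=7 → φ=1
FR: stance ticks = 3; W→S at t=0 → φ=0
RL: stance ticks = 3; W→S at t=4 → φ=4
RR: stance ticks = 3; W→S at t=3 → φ=5


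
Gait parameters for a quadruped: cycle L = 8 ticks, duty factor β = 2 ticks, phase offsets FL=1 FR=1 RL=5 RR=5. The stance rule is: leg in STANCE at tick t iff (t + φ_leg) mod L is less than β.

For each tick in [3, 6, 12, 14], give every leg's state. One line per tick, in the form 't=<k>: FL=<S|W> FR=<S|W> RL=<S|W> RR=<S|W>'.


t=3: FL=W FR=W RL=S RR=S
t=6: FL=W FR=W RL=W RR=W
t=12: FL=W FR=W RL=S RR=S
t=14: FL=W FR=W RL=W RR=W

t=3: phase=(4,4,0,0) vs β=2 → FL=W FR=W RL=S RR=S
t=6: phase=(7,7,3,3) vs β=2 → FL=W FR=W RL=W RR=W
t=12: phase=(5,5,1,1) vs β=2 → FL=W FR=W RL=S RR=S
t=14: phase=(7,7,3,3) vs β=2 → FL=W FR=W RL=W RR=W


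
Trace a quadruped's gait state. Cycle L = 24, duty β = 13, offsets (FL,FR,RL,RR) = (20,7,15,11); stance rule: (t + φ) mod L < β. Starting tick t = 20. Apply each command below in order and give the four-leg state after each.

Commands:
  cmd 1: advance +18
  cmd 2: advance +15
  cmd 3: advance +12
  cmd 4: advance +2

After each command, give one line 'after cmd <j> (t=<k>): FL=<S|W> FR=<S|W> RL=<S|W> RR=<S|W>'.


after cmd 1 (t=38): FL=S FR=W RL=S RR=S
after cmd 2 (t=53): FL=S FR=S RL=W RR=W
after cmd 3 (t=65): FL=W FR=S RL=S RR=S
after cmd 4 (t=67): FL=W FR=S RL=S RR=S

start t=20: FL=W FR=S RL=S RR=S
cmd 1: advance +18 → t=38, phase=(10,21,5,1) → FL=S FR=W RL=S RR=S
cmd 2: advance +15 → t=53, phase=(1,12,20,16) → FL=S FR=S RL=W RR=W
cmd 3: advance +12 → t=65, phase=(13,0,8,4) → FL=W FR=S RL=S RR=S
cmd 4: advance +2 → t=67, phase=(15,2,10,6) → FL=W FR=S RL=S RR=S


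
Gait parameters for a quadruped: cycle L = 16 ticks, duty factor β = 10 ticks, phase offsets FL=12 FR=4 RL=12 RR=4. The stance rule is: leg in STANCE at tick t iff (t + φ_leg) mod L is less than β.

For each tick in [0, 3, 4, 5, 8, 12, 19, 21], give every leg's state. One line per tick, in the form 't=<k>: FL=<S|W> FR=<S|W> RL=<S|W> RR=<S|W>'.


t=0: FL=W FR=S RL=W RR=S
t=3: FL=W FR=S RL=W RR=S
t=4: FL=S FR=S RL=S RR=S
t=5: FL=S FR=S RL=S RR=S
t=8: FL=S FR=W RL=S RR=W
t=12: FL=S FR=S RL=S RR=S
t=19: FL=W FR=S RL=W RR=S
t=21: FL=S FR=S RL=S RR=S

t=0: phase=(12,4,12,4) vs β=10 → FL=W FR=S RL=W RR=S
t=3: phase=(15,7,15,7) vs β=10 → FL=W FR=S RL=W RR=S
t=4: phase=(0,8,0,8) vs β=10 → FL=S FR=S RL=S RR=S
t=5: phase=(1,9,1,9) vs β=10 → FL=S FR=S RL=S RR=S
t=8: phase=(4,12,4,12) vs β=10 → FL=S FR=W RL=S RR=W
t=12: phase=(8,0,8,0) vs β=10 → FL=S FR=S RL=S RR=S
t=19: phase=(15,7,15,7) vs β=10 → FL=W FR=S RL=W RR=S
t=21: phase=(1,9,1,9) vs β=10 → FL=S FR=S RL=S RR=S


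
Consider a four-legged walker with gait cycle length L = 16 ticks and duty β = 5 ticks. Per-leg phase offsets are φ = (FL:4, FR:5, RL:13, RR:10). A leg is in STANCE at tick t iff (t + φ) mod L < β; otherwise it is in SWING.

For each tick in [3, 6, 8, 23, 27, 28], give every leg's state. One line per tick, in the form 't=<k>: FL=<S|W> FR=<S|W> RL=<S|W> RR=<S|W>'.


t=3: FL=W FR=W RL=S RR=W
t=6: FL=W FR=W RL=S RR=S
t=8: FL=W FR=W RL=W RR=S
t=23: FL=W FR=W RL=S RR=S
t=27: FL=W FR=S RL=W RR=W
t=28: FL=S FR=S RL=W RR=W

t=3: phase=(7,8,0,13) vs β=5 → FL=W FR=W RL=S RR=W
t=6: phase=(10,11,3,0) vs β=5 → FL=W FR=W RL=S RR=S
t=8: phase=(12,13,5,2) vs β=5 → FL=W FR=W RL=W RR=S
t=23: phase=(11,12,4,1) vs β=5 → FL=W FR=W RL=S RR=S
t=27: phase=(15,0,8,5) vs β=5 → FL=W FR=S RL=W RR=W
t=28: phase=(0,1,9,6) vs β=5 → FL=S FR=S RL=W RR=W


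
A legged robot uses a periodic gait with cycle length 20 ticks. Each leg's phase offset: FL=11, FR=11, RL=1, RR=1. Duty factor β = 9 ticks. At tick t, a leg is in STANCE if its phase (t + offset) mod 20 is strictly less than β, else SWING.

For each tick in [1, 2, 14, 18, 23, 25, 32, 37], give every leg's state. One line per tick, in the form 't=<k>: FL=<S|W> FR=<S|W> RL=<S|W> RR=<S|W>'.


t=1: FL=W FR=W RL=S RR=S
t=2: FL=W FR=W RL=S RR=S
t=14: FL=S FR=S RL=W RR=W
t=18: FL=W FR=W RL=W RR=W
t=23: FL=W FR=W RL=S RR=S
t=25: FL=W FR=W RL=S RR=S
t=32: FL=S FR=S RL=W RR=W
t=37: FL=S FR=S RL=W RR=W

t=1: phase=(12,12,2,2) vs β=9 → FL=W FR=W RL=S RR=S
t=2: phase=(13,13,3,3) vs β=9 → FL=W FR=W RL=S RR=S
t=14: phase=(5,5,15,15) vs β=9 → FL=S FR=S RL=W RR=W
t=18: phase=(9,9,19,19) vs β=9 → FL=W FR=W RL=W RR=W
t=23: phase=(14,14,4,4) vs β=9 → FL=W FR=W RL=S RR=S
t=25: phase=(16,16,6,6) vs β=9 → FL=W FR=W RL=S RR=S
t=32: phase=(3,3,13,13) vs β=9 → FL=S FR=S RL=W RR=W
t=37: phase=(8,8,18,18) vs β=9 → FL=S FR=S RL=W RR=W


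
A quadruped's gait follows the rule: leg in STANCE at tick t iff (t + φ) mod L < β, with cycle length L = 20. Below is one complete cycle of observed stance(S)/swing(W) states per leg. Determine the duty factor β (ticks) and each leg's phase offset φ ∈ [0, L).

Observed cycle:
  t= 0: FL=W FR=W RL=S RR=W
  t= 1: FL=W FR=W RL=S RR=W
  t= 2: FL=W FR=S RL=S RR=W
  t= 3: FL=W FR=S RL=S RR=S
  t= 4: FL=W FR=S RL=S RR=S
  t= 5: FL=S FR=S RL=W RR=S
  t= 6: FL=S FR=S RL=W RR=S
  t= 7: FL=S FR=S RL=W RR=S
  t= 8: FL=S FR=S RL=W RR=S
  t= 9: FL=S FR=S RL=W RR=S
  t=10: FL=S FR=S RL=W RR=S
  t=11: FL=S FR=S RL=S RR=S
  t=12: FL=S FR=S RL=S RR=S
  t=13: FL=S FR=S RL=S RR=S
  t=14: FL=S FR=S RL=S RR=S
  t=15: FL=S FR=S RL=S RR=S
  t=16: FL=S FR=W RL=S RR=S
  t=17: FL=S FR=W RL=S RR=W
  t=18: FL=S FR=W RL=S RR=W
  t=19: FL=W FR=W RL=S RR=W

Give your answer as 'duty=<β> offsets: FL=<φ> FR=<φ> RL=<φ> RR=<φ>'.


duty β = stance ticks per leg = 14
FL: stance ticks = 14; W→S at t=5 → φ=15
FR: stance ticks = 14; W→S at t=2 → φ=18
RL: stance ticks = 14; W→S at t=11 → φ=9
RR: stance ticks = 14; W→S at t=3 → φ=17

duty=14 offsets: FL=15 FR=18 RL=9 RR=17


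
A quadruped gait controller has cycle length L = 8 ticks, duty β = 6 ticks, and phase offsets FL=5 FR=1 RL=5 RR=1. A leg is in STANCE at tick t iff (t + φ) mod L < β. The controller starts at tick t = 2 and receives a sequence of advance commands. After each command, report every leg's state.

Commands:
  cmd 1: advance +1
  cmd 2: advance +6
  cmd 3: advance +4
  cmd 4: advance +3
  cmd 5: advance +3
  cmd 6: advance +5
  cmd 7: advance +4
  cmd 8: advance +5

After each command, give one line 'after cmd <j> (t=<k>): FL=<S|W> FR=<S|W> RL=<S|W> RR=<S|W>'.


start t=2: FL=W FR=S RL=W RR=S
cmd 1: advance +1 → t=3, phase=(0,4,0,4) → FL=S FR=S RL=S RR=S
cmd 2: advance +6 → t=9, phase=(6,2,6,2) → FL=W FR=S RL=W RR=S
cmd 3: advance +4 → t=13, phase=(2,6,2,6) → FL=S FR=W RL=S RR=W
cmd 4: advance +3 → t=16, phase=(5,1,5,1) → FL=S FR=S RL=S RR=S
cmd 5: advance +3 → t=19, phase=(0,4,0,4) → FL=S FR=S RL=S RR=S
cmd 6: advance +5 → t=24, phase=(5,1,5,1) → FL=S FR=S RL=S RR=S
cmd 7: advance +4 → t=28, phase=(1,5,1,5) → FL=S FR=S RL=S RR=S
cmd 8: advance +5 → t=33, phase=(6,2,6,2) → FL=W FR=S RL=W RR=S

after cmd 1 (t=3): FL=S FR=S RL=S RR=S
after cmd 2 (t=9): FL=W FR=S RL=W RR=S
after cmd 3 (t=13): FL=S FR=W RL=S RR=W
after cmd 4 (t=16): FL=S FR=S RL=S RR=S
after cmd 5 (t=19): FL=S FR=S RL=S RR=S
after cmd 6 (t=24): FL=S FR=S RL=S RR=S
after cmd 7 (t=28): FL=S FR=S RL=S RR=S
after cmd 8 (t=33): FL=W FR=S RL=W RR=S


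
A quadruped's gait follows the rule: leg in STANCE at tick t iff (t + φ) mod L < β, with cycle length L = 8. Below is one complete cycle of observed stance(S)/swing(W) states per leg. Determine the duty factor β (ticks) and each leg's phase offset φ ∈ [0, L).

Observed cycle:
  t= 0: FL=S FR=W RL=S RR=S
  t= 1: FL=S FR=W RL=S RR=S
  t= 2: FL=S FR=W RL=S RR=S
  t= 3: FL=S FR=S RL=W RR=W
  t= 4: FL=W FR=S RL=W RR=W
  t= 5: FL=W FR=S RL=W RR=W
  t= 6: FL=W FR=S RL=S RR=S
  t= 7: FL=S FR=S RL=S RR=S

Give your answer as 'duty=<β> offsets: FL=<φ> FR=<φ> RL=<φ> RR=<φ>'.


duty β = stance ticks per leg = 5
FL: stance ticks = 5; W→S at t=7 → φ=1
FR: stance ticks = 5; W→S at t=3 → φ=5
RL: stance ticks = 5; W→S at t=6 → φ=2
RR: stance ticks = 5; W→S at t=6 → φ=2

duty=5 offsets: FL=1 FR=5 RL=2 RR=2


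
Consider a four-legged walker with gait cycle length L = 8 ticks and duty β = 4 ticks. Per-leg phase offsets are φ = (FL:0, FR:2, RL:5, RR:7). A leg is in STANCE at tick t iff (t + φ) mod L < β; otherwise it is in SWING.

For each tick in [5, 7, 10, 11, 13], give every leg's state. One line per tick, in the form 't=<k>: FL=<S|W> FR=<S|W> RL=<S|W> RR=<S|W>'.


t=5: FL=W FR=W RL=S RR=W
t=7: FL=W FR=S RL=W RR=W
t=10: FL=S FR=W RL=W RR=S
t=11: FL=S FR=W RL=S RR=S
t=13: FL=W FR=W RL=S RR=W

t=5: phase=(5,7,2,4) vs β=4 → FL=W FR=W RL=S RR=W
t=7: phase=(7,1,4,6) vs β=4 → FL=W FR=S RL=W RR=W
t=10: phase=(2,4,7,1) vs β=4 → FL=S FR=W RL=W RR=S
t=11: phase=(3,5,0,2) vs β=4 → FL=S FR=W RL=S RR=S
t=13: phase=(5,7,2,4) vs β=4 → FL=W FR=W RL=S RR=W


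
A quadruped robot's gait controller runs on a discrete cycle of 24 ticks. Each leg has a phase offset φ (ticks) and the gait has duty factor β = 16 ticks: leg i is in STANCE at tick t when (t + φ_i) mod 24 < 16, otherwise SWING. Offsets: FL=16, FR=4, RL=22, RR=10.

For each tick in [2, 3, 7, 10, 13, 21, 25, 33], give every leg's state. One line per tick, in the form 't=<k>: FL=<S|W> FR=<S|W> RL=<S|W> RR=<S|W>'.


t=2: phase=(18,6,0,12) vs β=16 → FL=W FR=S RL=S RR=S
t=3: phase=(19,7,1,13) vs β=16 → FL=W FR=S RL=S RR=S
t=7: phase=(23,11,5,17) vs β=16 → FL=W FR=S RL=S RR=W
t=10: phase=(2,14,8,20) vs β=16 → FL=S FR=S RL=S RR=W
t=13: phase=(5,17,11,23) vs β=16 → FL=S FR=W RL=S RR=W
t=21: phase=(13,1,19,7) vs β=16 → FL=S FR=S RL=W RR=S
t=25: phase=(17,5,23,11) vs β=16 → FL=W FR=S RL=W RR=S
t=33: phase=(1,13,7,19) vs β=16 → FL=S FR=S RL=S RR=W

t=2: FL=W FR=S RL=S RR=S
t=3: FL=W FR=S RL=S RR=S
t=7: FL=W FR=S RL=S RR=W
t=10: FL=S FR=S RL=S RR=W
t=13: FL=S FR=W RL=S RR=W
t=21: FL=S FR=S RL=W RR=S
t=25: FL=W FR=S RL=W RR=S
t=33: FL=S FR=S RL=S RR=W


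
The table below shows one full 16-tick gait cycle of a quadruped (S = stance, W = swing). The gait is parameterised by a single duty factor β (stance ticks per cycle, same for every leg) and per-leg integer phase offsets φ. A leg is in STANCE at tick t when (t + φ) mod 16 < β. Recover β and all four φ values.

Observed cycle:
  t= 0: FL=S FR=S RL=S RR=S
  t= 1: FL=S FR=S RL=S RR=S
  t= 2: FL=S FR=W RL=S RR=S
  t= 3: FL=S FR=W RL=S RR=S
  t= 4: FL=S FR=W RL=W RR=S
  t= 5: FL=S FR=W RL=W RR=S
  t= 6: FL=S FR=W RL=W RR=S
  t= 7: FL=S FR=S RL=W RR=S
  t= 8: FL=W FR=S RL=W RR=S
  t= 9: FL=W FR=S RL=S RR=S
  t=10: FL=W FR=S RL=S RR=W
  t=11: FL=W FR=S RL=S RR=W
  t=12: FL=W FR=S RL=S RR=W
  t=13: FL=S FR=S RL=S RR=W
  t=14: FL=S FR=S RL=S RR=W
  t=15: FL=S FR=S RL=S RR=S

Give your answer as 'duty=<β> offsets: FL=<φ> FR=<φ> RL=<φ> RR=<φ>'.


duty β = stance ticks per leg = 11
FL: stance ticks = 11; W→S at t=13 → φ=3
FR: stance ticks = 11; W→S at t=7 → φ=9
RL: stance ticks = 11; W→S at t=9 → φ=7
RR: stance ticks = 11; W→S at t=15 → φ=1

duty=11 offsets: FL=3 FR=9 RL=7 RR=1


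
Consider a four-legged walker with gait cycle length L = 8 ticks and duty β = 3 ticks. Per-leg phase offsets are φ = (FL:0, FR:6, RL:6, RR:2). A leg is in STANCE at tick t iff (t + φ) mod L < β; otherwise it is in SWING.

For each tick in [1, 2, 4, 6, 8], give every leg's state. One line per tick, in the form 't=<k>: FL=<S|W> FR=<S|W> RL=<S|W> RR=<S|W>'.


t=1: phase=(1,7,7,3) vs β=3 → FL=S FR=W RL=W RR=W
t=2: phase=(2,0,0,4) vs β=3 → FL=S FR=S RL=S RR=W
t=4: phase=(4,2,2,6) vs β=3 → FL=W FR=S RL=S RR=W
t=6: phase=(6,4,4,0) vs β=3 → FL=W FR=W RL=W RR=S
t=8: phase=(0,6,6,2) vs β=3 → FL=S FR=W RL=W RR=S

t=1: FL=S FR=W RL=W RR=W
t=2: FL=S FR=S RL=S RR=W
t=4: FL=W FR=S RL=S RR=W
t=6: FL=W FR=W RL=W RR=S
t=8: FL=S FR=W RL=W RR=S


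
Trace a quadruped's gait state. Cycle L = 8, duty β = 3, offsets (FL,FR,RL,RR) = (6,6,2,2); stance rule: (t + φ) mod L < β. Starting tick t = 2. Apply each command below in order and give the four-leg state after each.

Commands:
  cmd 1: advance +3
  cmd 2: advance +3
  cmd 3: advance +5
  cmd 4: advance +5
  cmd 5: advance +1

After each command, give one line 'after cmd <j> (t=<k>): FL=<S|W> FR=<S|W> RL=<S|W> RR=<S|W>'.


after cmd 1 (t=5): FL=W FR=W RL=W RR=W
after cmd 2 (t=8): FL=W FR=W RL=S RR=S
after cmd 3 (t=13): FL=W FR=W RL=W RR=W
after cmd 4 (t=18): FL=S FR=S RL=W RR=W
after cmd 5 (t=19): FL=S FR=S RL=W RR=W

start t=2: FL=S FR=S RL=W RR=W
cmd 1: advance +3 → t=5, phase=(3,3,7,7) → FL=W FR=W RL=W RR=W
cmd 2: advance +3 → t=8, phase=(6,6,2,2) → FL=W FR=W RL=S RR=S
cmd 3: advance +5 → t=13, phase=(3,3,7,7) → FL=W FR=W RL=W RR=W
cmd 4: advance +5 → t=18, phase=(0,0,4,4) → FL=S FR=S RL=W RR=W
cmd 5: advance +1 → t=19, phase=(1,1,5,5) → FL=S FR=S RL=W RR=W


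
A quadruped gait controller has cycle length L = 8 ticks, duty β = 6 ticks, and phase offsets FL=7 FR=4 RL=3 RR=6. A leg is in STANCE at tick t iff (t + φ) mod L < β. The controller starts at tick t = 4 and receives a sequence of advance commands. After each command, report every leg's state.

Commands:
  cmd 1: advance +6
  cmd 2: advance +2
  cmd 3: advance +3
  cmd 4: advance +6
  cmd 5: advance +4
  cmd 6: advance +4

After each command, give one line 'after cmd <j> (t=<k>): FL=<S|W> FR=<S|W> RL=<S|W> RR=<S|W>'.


start t=4: FL=S FR=S RL=W RR=S
cmd 1: advance +6 → t=10, phase=(1,6,5,0) → FL=S FR=W RL=S RR=S
cmd 2: advance +2 → t=12, phase=(3,0,7,2) → FL=S FR=S RL=W RR=S
cmd 3: advance +3 → t=15, phase=(6,3,2,5) → FL=W FR=S RL=S RR=S
cmd 4: advance +6 → t=21, phase=(4,1,0,3) → FL=S FR=S RL=S RR=S
cmd 5: advance +4 → t=25, phase=(0,5,4,7) → FL=S FR=S RL=S RR=W
cmd 6: advance +4 → t=29, phase=(4,1,0,3) → FL=S FR=S RL=S RR=S

after cmd 1 (t=10): FL=S FR=W RL=S RR=S
after cmd 2 (t=12): FL=S FR=S RL=W RR=S
after cmd 3 (t=15): FL=W FR=S RL=S RR=S
after cmd 4 (t=21): FL=S FR=S RL=S RR=S
after cmd 5 (t=25): FL=S FR=S RL=S RR=W
after cmd 6 (t=29): FL=S FR=S RL=S RR=S


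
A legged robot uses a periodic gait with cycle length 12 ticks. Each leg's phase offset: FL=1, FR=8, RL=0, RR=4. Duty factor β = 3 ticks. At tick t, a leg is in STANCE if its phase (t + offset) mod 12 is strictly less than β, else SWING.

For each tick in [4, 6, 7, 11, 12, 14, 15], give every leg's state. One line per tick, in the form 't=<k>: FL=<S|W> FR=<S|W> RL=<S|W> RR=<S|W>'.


t=4: FL=W FR=S RL=W RR=W
t=6: FL=W FR=S RL=W RR=W
t=7: FL=W FR=W RL=W RR=W
t=11: FL=S FR=W RL=W RR=W
t=12: FL=S FR=W RL=S RR=W
t=14: FL=W FR=W RL=S RR=W
t=15: FL=W FR=W RL=W RR=W

t=4: phase=(5,0,4,8) vs β=3 → FL=W FR=S RL=W RR=W
t=6: phase=(7,2,6,10) vs β=3 → FL=W FR=S RL=W RR=W
t=7: phase=(8,3,7,11) vs β=3 → FL=W FR=W RL=W RR=W
t=11: phase=(0,7,11,3) vs β=3 → FL=S FR=W RL=W RR=W
t=12: phase=(1,8,0,4) vs β=3 → FL=S FR=W RL=S RR=W
t=14: phase=(3,10,2,6) vs β=3 → FL=W FR=W RL=S RR=W
t=15: phase=(4,11,3,7) vs β=3 → FL=W FR=W RL=W RR=W


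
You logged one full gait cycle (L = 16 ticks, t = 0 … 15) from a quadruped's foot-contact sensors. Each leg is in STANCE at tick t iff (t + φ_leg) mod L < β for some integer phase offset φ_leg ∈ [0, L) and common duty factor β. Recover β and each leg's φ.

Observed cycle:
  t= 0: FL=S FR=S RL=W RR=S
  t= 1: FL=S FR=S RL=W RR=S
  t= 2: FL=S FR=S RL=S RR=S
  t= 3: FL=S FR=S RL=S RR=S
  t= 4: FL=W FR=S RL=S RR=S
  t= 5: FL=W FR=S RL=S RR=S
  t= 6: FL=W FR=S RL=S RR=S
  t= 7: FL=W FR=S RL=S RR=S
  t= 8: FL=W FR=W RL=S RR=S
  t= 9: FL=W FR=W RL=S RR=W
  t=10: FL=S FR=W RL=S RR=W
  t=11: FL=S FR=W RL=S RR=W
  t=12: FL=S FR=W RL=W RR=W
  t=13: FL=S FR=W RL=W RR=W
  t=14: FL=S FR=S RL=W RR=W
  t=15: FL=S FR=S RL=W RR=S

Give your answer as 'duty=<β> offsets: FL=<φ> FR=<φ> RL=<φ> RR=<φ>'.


duty=10 offsets: FL=6 FR=2 RL=14 RR=1

duty β = stance ticks per leg = 10
FL: stance ticks = 10; W→S at t=10 → φ=6
FR: stance ticks = 10; W→S at t=14 → φ=2
RL: stance ticks = 10; W→S at t=2 → φ=14
RR: stance ticks = 10; W→S at t=15 → φ=1


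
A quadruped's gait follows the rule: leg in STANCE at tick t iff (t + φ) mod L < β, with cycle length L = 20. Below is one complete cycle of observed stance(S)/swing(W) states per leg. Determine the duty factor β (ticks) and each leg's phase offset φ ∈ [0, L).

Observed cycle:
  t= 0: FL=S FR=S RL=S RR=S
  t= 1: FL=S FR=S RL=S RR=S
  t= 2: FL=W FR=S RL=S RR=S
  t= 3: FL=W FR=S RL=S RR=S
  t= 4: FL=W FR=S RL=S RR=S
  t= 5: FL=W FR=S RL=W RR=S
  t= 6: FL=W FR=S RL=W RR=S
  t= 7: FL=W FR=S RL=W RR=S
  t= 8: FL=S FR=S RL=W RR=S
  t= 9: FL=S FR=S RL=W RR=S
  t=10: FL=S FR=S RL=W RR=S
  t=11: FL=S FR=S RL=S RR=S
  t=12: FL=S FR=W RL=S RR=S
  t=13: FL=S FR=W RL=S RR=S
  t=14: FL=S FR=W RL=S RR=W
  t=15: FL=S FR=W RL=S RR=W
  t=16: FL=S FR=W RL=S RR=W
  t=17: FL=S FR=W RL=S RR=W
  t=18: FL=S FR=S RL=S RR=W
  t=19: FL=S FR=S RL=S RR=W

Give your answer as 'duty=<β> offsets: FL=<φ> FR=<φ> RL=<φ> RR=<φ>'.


duty β = stance ticks per leg = 14
FL: stance ticks = 14; W→S at t=8 → φ=12
FR: stance ticks = 14; W→S at t=18 → φ=2
RL: stance ticks = 14; W→S at t=11 → φ=9
RR: stance ticks = 14; W→S at t=0 → φ=0

duty=14 offsets: FL=12 FR=2 RL=9 RR=0


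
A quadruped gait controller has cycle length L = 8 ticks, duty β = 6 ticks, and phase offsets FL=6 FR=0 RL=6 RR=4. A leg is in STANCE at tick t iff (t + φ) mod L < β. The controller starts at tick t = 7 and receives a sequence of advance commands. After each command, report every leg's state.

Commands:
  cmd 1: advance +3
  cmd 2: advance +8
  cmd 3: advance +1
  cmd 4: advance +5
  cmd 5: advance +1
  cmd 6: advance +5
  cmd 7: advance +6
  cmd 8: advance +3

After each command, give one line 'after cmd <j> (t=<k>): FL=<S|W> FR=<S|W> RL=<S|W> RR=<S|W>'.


after cmd 1 (t=10): FL=S FR=S RL=S RR=W
after cmd 2 (t=18): FL=S FR=S RL=S RR=W
after cmd 3 (t=19): FL=S FR=S RL=S RR=W
after cmd 4 (t=24): FL=W FR=S RL=W RR=S
after cmd 5 (t=25): FL=W FR=S RL=W RR=S
after cmd 6 (t=30): FL=S FR=W RL=S RR=S
after cmd 7 (t=36): FL=S FR=S RL=S RR=S
after cmd 8 (t=39): FL=S FR=W RL=S RR=S

start t=7: FL=S FR=W RL=S RR=S
cmd 1: advance +3 → t=10, phase=(0,2,0,6) → FL=S FR=S RL=S RR=W
cmd 2: advance +8 → t=18, phase=(0,2,0,6) → FL=S FR=S RL=S RR=W
cmd 3: advance +1 → t=19, phase=(1,3,1,7) → FL=S FR=S RL=S RR=W
cmd 4: advance +5 → t=24, phase=(6,0,6,4) → FL=W FR=S RL=W RR=S
cmd 5: advance +1 → t=25, phase=(7,1,7,5) → FL=W FR=S RL=W RR=S
cmd 6: advance +5 → t=30, phase=(4,6,4,2) → FL=S FR=W RL=S RR=S
cmd 7: advance +6 → t=36, phase=(2,4,2,0) → FL=S FR=S RL=S RR=S
cmd 8: advance +3 → t=39, phase=(5,7,5,3) → FL=S FR=W RL=S RR=S


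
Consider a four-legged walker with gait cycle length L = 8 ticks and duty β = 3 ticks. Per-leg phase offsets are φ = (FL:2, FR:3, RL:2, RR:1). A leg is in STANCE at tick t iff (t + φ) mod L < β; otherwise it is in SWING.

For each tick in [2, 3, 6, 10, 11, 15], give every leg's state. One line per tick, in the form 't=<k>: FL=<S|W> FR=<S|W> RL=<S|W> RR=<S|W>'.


t=2: phase=(4,5,4,3) vs β=3 → FL=W FR=W RL=W RR=W
t=3: phase=(5,6,5,4) vs β=3 → FL=W FR=W RL=W RR=W
t=6: phase=(0,1,0,7) vs β=3 → FL=S FR=S RL=S RR=W
t=10: phase=(4,5,4,3) vs β=3 → FL=W FR=W RL=W RR=W
t=11: phase=(5,6,5,4) vs β=3 → FL=W FR=W RL=W RR=W
t=15: phase=(1,2,1,0) vs β=3 → FL=S FR=S RL=S RR=S

t=2: FL=W FR=W RL=W RR=W
t=3: FL=W FR=W RL=W RR=W
t=6: FL=S FR=S RL=S RR=W
t=10: FL=W FR=W RL=W RR=W
t=11: FL=W FR=W RL=W RR=W
t=15: FL=S FR=S RL=S RR=S


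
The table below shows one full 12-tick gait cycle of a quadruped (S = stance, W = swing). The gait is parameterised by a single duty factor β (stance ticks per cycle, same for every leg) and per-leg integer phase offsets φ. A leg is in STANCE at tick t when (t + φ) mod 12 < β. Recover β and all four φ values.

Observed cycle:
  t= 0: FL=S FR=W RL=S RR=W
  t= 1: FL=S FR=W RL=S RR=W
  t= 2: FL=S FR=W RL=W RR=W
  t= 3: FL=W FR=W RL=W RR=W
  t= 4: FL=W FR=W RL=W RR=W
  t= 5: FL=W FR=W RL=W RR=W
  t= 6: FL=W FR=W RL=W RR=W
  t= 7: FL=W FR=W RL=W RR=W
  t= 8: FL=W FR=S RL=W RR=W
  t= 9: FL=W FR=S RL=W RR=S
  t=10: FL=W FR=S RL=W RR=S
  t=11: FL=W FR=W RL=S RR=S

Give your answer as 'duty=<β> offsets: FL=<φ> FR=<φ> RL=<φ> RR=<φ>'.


duty β = stance ticks per leg = 3
FL: stance ticks = 3; W→S at t=0 → φ=0
FR: stance ticks = 3; W→S at t=8 → φ=4
RL: stance ticks = 3; W→S at t=11 → φ=1
RR: stance ticks = 3; W→S at t=9 → φ=3

duty=3 offsets: FL=0 FR=4 RL=1 RR=3
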